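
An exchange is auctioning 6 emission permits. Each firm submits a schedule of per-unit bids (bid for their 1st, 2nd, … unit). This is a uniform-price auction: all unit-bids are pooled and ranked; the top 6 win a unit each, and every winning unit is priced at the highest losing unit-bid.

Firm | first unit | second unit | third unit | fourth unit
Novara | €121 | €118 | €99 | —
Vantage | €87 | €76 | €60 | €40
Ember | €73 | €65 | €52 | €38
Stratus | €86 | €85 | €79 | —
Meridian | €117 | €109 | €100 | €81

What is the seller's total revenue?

Merging the schedules and taking the best 6: 121 (Novara-1), 118 (Novara-2), 117 (Meridian-1), 109 (Meridian-2), 100 (Meridian-3), 99 (Novara-3)
Highest rejected unit-bid = €87.
Allocation: Meridian 3, Novara 3. Every unit priced at €87.
Revenue = 6 × 87 = €522.

Total revenue: €522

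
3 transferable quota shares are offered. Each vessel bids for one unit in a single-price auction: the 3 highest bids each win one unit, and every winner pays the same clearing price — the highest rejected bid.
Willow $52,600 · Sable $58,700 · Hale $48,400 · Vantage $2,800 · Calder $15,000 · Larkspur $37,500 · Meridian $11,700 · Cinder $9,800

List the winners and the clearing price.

Sable, Willow, Hale; each pays $37,500

Sorting: 58,700 (Sable), 52,600 (Willow), 48,400 (Hale), 37,500 (Larkspur), 15,000 (Calder), …
Winners (3 units): Sable, Willow, Hale.
Clearing price = highest rejected bid = $37,500.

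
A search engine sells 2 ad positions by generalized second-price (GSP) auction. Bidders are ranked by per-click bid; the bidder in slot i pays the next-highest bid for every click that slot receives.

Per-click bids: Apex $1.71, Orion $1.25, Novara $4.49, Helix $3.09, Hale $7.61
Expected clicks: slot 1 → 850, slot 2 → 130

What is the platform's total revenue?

Total revenue: $4218.20

Ranked by bid: $7.61 (Hale) > $4.49 (Novara) > $3.09 (Helix) > …
Slot 1: Hale pays $4.49 × 850 = $3816.50
Slot 2: Novara pays $3.09 × 130 = $401.70
Total = $4218.20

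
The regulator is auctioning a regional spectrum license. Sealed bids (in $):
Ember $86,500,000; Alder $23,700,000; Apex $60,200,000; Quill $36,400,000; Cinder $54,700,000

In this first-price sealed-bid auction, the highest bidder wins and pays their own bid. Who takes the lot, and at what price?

Ember pays $86,500,000

First-price sealed-bid auction: the highest bidder wins and pays their own bid.
Sorting bids: 86,500,000 (Ember) > 60,200,000 (Apex) > 54,700,000 (Cinder) > 36,400,000 (Quill) > 23,700,000 (Alder)
Ember is highest → pays own bid, $86,500,000.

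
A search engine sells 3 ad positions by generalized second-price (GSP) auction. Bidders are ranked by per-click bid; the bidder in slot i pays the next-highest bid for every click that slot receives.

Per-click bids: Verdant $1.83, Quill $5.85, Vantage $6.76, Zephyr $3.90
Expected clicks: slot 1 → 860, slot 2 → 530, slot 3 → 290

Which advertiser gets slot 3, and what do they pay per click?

Zephyr; $1.83 per click

Sorting advertisers: $6.76 (Vantage) > $5.85 (Quill) > $3.90 (Zephyr) > $1.83 (Verdant)
Slot 3 goes to the third-ranked bidder, Zephyr, who pays the next bid down: $1.83/click.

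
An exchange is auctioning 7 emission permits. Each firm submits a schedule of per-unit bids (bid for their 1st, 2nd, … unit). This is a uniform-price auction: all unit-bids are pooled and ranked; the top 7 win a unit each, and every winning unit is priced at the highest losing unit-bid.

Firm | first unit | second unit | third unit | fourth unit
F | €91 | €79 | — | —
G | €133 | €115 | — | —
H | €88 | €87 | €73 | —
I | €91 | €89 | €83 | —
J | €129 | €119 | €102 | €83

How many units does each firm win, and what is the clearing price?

F 1, G 2, I 1, J 3; clearing price €89

Merging the schedules and taking the best 7: 133 (G-1), 129 (J-1), 119 (J-2), 115 (G-2), 102 (J-3), 91 (F-1), 91 (I-1)
The (k+1)-th unit-bid is €89.
Allocation: F 1, G 2, I 1, J 3.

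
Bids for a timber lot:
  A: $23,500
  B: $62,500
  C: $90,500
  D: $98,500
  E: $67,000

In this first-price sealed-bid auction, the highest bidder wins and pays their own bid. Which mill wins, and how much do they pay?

Bids in order: 98,500 (D) > 90,500 (C) > 67,000 (E) > 62,500 (B) > 23,500 (A)
D is highest → pays own bid, $98,500.

D pays $98,500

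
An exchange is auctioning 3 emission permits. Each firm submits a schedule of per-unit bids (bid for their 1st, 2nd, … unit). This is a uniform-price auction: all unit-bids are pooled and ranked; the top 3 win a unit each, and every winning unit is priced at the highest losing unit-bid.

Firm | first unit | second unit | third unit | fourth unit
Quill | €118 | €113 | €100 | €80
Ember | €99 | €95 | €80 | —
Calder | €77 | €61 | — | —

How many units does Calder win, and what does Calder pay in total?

Calder: 0 units, pays €0

Pooled unit-bids ranked (top 3): 118 (Quill-1), 113 (Quill-2), 100 (Quill-3)
The (k+1)-th unit-bid is €99.
Calder wins 0 unit(s) at €99 each.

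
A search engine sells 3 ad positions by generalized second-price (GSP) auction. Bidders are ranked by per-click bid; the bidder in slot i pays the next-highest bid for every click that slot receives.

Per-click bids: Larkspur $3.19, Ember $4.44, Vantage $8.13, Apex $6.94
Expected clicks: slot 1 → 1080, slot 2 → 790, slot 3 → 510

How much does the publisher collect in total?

Sorting advertisers: $8.13 (Vantage) > $6.94 (Apex) > $4.44 (Ember) > $3.19 (Larkspur)
Slot 1: Vantage pays $6.94 × 1080 = $7495.20
Slot 2: Apex pays $4.44 × 790 = $3507.60
Slot 3: Ember pays $3.19 × 510 = $1626.90
Total = $12629.70

Total revenue: $12629.70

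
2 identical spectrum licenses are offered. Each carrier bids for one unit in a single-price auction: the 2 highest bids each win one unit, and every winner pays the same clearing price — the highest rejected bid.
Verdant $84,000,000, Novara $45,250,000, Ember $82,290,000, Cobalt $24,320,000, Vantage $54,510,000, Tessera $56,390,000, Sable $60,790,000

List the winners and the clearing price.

Verdant, Ember; each pays $60,790,000

Bids ranked high→low: 84,000,000 (Verdant), 82,290,000 (Ember), 60,790,000 (Sable), 56,390,000 (Tessera), …
Winners (2 units): Verdant, Ember.
First losing bid is Sable's $60,790,000, which sets the uniform price.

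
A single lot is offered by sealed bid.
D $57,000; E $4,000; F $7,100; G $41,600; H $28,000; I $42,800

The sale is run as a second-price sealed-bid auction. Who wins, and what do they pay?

D pays $42,800

Bids in order: 57,000 (D) > 42,800 (I) > 41,600 (G) > 28,000 (H) > 7,100 (F) > 4,000 (E)
D wins with the highest bid; price is set by the runner-up at $42,800.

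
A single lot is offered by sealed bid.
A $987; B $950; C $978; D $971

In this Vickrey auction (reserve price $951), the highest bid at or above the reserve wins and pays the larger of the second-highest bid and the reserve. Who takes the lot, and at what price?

A pays $978

Bids in order: 987 (A) > 978 (C) > 971 (D) > 950 (B)
A has the top bid at or above the reserve ($987).
max(second-highest $978, reserve $951) = $978; the reserve does not bind.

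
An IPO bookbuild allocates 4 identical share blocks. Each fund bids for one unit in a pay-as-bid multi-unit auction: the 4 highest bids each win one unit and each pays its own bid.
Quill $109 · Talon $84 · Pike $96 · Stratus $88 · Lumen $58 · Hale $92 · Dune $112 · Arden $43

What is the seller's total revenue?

Bids ranked high→low: 112 (Dune), 109 (Quill), 96 (Pike), 92 (Hale), 88 (Stratus), 84 (Talon), …
Winners (4 units): Dune, Quill, Pike, Hale.
Total revenue = 112 + 109 + 96 + 92 = $409.

Total revenue: $409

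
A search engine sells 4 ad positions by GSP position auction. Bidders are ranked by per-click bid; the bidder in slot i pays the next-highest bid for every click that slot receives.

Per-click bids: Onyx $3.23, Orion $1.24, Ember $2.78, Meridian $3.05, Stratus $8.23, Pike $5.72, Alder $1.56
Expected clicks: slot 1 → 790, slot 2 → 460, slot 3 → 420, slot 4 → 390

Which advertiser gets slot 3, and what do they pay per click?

Ranked by bid: $8.23 (Stratus) > $5.72 (Pike) > $3.23 (Onyx) > $3.05 (Meridian) > $2.78 (Ember) > …
Slot 3 goes to the third-ranked bidder, Onyx, who pays the next bid down: $3.05/click.

Onyx; $3.05 per click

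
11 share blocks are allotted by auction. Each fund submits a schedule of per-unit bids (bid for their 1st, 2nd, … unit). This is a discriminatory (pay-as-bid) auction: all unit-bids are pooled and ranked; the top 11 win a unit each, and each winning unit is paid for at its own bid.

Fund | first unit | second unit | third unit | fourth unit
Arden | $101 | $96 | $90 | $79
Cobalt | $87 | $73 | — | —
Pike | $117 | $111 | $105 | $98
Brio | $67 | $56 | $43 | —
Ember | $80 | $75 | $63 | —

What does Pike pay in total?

Pike pays $431

All unit-bids, highest first — top 11: 117 (Pike-1), 111 (Pike-2), 105 (Pike-3), 101 (Arden-1), 98 (Pike-4), 96 (Arden-2), 90 (Arden-3), 87 (Cobalt-1), 80 (Ember-1), 79 (Arden-4), 75 (Ember-2)
Next rejected bid: $73 (not a price — pay-as-bid).
Pike's winning unit-bids: 117 + 111 + 105 + 98 = $431.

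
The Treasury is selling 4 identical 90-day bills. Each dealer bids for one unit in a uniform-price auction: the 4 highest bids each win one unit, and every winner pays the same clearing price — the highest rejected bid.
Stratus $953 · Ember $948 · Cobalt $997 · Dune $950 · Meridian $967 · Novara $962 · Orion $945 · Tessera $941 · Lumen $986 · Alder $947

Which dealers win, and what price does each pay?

Ordering the bids: 997 (Cobalt), 986 (Lumen), 967 (Meridian), 962 (Novara), 953 (Stratus), 950 (Dune), …
Winners (4 units): Cobalt, Lumen, Meridian, Novara.
Highest unsuccessful bid: $953 → clearing price.

Cobalt, Lumen, Meridian, Novara; each pays $953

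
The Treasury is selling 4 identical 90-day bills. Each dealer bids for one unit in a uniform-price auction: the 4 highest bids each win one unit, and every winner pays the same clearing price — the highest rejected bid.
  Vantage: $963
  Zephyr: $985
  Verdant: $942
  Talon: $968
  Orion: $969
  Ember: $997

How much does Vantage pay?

Vantage pays $0

Sorting: 997 (Ember), 985 (Zephyr), 969 (Orion), 968 (Talon), 963 (Vantage), 942 (Verdant)
The 4 highest are Ember, Zephyr, Orion, Talon.
Highest unsuccessful bid: $963 → clearing price.
Vantage does not win → pays $0.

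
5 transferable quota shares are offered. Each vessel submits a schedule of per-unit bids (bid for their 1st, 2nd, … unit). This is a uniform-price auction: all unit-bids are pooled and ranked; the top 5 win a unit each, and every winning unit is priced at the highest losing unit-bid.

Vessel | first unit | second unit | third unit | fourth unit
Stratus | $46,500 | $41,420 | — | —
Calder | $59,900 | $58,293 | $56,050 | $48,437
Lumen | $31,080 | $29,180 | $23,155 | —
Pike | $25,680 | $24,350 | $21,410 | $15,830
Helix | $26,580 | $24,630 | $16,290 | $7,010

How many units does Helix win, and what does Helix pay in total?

All unit-bids, highest first — top 5: 59,900 (Calder-1), 58,293 (Calder-2), 56,050 (Calder-3), 48,437 (Calder-4), 46,500 (Stratus-1)
Highest rejected unit-bid = $41,420.
Helix wins 0 unit(s) at $41,420 each.

Helix: 0 units, pays $0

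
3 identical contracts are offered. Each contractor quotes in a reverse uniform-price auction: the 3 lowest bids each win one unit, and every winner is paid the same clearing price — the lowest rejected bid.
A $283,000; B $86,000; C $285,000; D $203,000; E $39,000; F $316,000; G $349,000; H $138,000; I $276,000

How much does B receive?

B is paid $203,000

Bids ranked low→high: 39,000 (E), 86,000 (B), 138,000 (H), 203,000 (D), 276,000 (I), …
Lowest 3: E, B, H.
First losing bid is D's $203,000, which sets the uniform price.
B wins → is paid $203,000.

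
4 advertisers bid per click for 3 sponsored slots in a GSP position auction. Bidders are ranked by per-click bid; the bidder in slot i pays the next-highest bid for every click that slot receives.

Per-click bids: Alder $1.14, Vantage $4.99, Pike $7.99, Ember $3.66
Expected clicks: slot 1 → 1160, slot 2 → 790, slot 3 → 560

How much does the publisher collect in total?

Total revenue: $9318.20

Ranked by bid: $7.99 (Pike) > $4.99 (Vantage) > $3.66 (Ember) > $1.14 (Alder)
Slot 1: Pike pays $4.99 × 1160 = $5788.40
Slot 2: Vantage pays $3.66 × 790 = $2891.40
Slot 3: Ember pays $1.14 × 560 = $638.40
Total = $9318.20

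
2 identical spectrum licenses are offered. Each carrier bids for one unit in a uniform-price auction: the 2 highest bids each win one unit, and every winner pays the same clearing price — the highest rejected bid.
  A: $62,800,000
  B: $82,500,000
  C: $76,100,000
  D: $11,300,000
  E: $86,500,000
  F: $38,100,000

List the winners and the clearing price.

Ordering the bids: 86,500,000 (E), 82,500,000 (B), 76,100,000 (C), 62,800,000 (A), …
The 2 highest are E, B.
First losing bid is C's $76,100,000, which sets the uniform price.

E, B; each pays $76,100,000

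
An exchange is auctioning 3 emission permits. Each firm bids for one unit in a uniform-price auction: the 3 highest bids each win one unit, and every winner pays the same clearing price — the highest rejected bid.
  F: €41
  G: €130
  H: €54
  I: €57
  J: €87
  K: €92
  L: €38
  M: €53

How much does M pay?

M pays €0

Sorting: 130 (G), 92 (K), 87 (J), 57 (I), 54 (H), …
Winners (3 units): G, K, J.
Highest unsuccessful bid: €57 → clearing price.
M does not win → pays €0.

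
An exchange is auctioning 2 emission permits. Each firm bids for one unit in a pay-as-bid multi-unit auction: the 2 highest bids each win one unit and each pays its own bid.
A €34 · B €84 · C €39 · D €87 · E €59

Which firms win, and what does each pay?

D €87, B €84

Bids ranked high→low: 87 (D), 84 (B), 59 (E), 39 (C), …
Top 2: D, B.
Each winner pays its own bid: D €87, B €84.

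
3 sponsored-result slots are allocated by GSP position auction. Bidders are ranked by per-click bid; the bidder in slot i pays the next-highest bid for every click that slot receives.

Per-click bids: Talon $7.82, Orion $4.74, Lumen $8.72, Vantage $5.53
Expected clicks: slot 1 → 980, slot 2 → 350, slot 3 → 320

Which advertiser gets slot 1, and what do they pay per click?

Lumen; $7.82 per click

Per-click bids in order: $8.72 (Lumen) > $7.82 (Talon) > $5.53 (Vantage) > $4.74 (Orion)
Slot 1 goes to the first-ranked bidder, Lumen, who pays the next bid down: $7.82/click.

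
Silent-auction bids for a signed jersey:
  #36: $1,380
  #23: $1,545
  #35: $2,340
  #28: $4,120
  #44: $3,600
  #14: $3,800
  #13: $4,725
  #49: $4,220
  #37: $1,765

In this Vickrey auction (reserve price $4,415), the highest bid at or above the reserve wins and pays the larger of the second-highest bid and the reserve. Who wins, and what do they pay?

#13 pays $4,415

Vickrey auction (reserve price $4,415): the highest bid at or above the reserve wins and pays the larger of the second-highest bid and the reserve.
Bids in order: 4,725 (#13) > 4,220 (#49) > 4,120 (#28) > 3,800 (#14) > 3,600 (#44) > 2,340 (#35) > …
#13 has the top bid at or above the reserve ($4,725).
max(second-highest $4,220, reserve $4,415) = $4,415.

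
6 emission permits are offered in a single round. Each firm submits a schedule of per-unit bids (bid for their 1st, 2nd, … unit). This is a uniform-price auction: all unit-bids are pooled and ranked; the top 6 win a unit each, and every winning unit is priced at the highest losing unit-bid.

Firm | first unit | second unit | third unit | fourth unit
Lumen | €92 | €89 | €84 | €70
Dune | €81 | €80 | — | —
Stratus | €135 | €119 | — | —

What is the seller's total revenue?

Total revenue: €480

Pooled unit-bids ranked (top 6): 135 (Stratus-1), 119 (Stratus-2), 92 (Lumen-1), 89 (Lumen-2), 84 (Lumen-3), 81 (Dune-1)
First bid not allocated: €80.
Allocation: Dune 1, Lumen 3, Stratus 2. Every unit priced at €80.
Revenue = 6 × 80 = €480.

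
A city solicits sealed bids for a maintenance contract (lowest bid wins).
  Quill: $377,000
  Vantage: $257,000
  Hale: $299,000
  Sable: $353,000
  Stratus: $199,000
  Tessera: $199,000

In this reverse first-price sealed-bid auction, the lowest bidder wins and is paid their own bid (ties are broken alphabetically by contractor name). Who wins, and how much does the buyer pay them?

Bids in order: 199,000 (Stratus) < 199,000 (Tessera) < 257,000 (Vantage) < 299,000 (Hale) < 353,000 (Sable) < 377,000 (Quill)
Tie at $199,000 → Stratus wins by tie-break.
First-price: Stratus is paid what they bid, $199,000.

Stratus is paid $199,000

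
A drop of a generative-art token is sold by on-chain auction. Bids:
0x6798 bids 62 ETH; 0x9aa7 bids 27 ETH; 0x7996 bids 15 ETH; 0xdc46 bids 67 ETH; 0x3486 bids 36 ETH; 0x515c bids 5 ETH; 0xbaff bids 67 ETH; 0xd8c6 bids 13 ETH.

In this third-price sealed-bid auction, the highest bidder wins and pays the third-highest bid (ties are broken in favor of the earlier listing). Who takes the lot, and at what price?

Sorting bids: 67 (0xdc46) > 67 (0xbaff) > 62 (0x6798) > 36 (0x3486) > 27 (0x9aa7) > 15 (0x7996) > …
Tie at 67 ETH → 0xdc46 wins by tie-break.
0xdc46 wins; payment is bid #3 in the ranking = 62 ETH.

0xdc46 pays 62 ETH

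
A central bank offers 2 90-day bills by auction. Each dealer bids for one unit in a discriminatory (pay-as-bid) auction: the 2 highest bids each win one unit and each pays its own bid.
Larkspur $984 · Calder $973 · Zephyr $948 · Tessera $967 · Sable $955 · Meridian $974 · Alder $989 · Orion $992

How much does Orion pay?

Sorting: 992 (Orion), 989 (Alder), 984 (Larkspur), 974 (Meridian), …
Winners (2 units): Orion, Alder.
Orion wins → own bid $992.

Orion pays $992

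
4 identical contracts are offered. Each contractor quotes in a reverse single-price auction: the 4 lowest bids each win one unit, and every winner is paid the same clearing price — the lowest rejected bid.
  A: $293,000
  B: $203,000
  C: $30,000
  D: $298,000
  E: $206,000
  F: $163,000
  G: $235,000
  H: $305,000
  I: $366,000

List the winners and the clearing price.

C, F, B, E; each is paid $235,000

Ordering the bids: 30,000 (C), 163,000 (F), 203,000 (B), 206,000 (E), 235,000 (G), 293,000 (A), …
Lowest 4: C, F, B, E.
Clearing price = lowest rejected bid = $235,000.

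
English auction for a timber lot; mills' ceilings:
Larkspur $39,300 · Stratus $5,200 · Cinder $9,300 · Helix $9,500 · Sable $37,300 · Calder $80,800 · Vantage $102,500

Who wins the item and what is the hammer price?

Limits in order: 102,500 (Vantage) > 80,800 (Calder) > 39,300 (Larkspur) > 37,300 (Sable) > 9,500 (Helix) > 9,300 (Cinder) > …
Bidding ends when Calder exits at $80,800; Vantage takes it.

Vantage wins at $80,800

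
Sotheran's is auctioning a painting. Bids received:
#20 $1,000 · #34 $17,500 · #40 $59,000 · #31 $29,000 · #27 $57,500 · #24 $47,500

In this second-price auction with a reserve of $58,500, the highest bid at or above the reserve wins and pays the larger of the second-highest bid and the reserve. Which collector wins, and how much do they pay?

#40 pays $58,500

Second-price auction with a reserve of $58,500: the highest bid at or above the reserve wins and pays the larger of the second-highest bid and the reserve.
Sorting bids: 59,000 (#40) > 57,500 (#27) > 47,500 (#24) > 29,000 (#31) > 17,500 (#34) > 1,000 (#20)
Highest eligible bid: #40 at $59,000.
Second-highest bid $57,500 is below the reserve $58,500, so the reserve binds → payment $58,500.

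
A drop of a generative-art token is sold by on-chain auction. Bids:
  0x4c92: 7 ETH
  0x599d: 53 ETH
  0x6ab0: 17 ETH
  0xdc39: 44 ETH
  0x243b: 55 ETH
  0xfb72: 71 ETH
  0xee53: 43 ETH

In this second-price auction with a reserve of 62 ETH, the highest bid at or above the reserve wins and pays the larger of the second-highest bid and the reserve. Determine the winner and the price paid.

Bids ranked: 71 (0xfb72) > 55 (0x243b) > 53 (0x599d) > 44 (0xdc39) > 43 (0xee53) > 17 (0x6ab0) > …
Highest eligible bid: 0xfb72 at 71 ETH.
Second-highest bid 55 ETH is below the reserve 62 ETH, so the reserve binds → payment 62 ETH.

0xfb72 pays 62 ETH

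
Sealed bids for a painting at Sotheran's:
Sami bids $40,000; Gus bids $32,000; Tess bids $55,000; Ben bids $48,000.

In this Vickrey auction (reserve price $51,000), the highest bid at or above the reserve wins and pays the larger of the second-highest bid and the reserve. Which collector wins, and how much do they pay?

Tess pays $51,000

Vickrey auction (reserve price $51,000): the highest bid at or above the reserve wins and pays the larger of the second-highest bid and the reserve.
Bids ranked: 55,000 (Tess) > 48,000 (Ben) > 40,000 (Sami) > 32,000 (Gus)
Tess has the top bid at or above the reserve ($55,000).
max(second-highest $48,000, reserve $51,000) = $51,000.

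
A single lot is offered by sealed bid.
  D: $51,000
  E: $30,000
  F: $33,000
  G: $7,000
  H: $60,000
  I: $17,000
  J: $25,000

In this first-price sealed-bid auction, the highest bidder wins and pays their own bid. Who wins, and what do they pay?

Bids ranked: 60,000 (H) > 51,000 (D) > 33,000 (F) > 30,000 (E) > 25,000 (J) > 17,000 (I) > …
First-price: H pays what they bid, $60,000.

H pays $60,000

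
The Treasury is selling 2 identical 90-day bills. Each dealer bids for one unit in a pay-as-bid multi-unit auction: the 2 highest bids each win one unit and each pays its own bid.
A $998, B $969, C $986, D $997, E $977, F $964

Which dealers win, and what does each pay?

A $998, D $997

Sorting: 998 (A), 997 (D), 986 (C), 977 (E), …
Top 2: A, D.
Each winner pays its own bid: A $998, D $997.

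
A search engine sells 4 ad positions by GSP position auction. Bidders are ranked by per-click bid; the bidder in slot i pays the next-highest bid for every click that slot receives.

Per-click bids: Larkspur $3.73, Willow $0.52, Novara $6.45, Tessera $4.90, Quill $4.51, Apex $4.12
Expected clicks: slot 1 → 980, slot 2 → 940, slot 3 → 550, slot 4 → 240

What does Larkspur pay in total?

Sorting advertisers: $6.45 (Novara) > $4.90 (Tessera) > $4.51 (Quill) > $4.12 (Apex) > $3.73 (Larkspur) > …
Larkspur ranks below slot 4 → no slot, pays nothing.

Larkspur pays $0.00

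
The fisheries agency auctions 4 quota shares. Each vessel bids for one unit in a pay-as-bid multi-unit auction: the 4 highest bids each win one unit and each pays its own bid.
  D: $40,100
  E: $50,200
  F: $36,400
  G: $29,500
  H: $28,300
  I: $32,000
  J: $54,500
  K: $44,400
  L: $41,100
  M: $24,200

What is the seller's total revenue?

Sorting: 54,500 (J), 50,200 (E), 44,400 (K), 41,100 (L), 40,100 (D), 36,400 (F), …
The 4 highest are J, E, K, L.
Total revenue = 54,500 + 50,200 + 44,400 + 41,100 = $190,200.

Total revenue: $190,200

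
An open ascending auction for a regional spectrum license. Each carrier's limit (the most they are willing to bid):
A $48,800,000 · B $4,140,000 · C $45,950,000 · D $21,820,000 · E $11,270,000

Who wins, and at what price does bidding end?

Open ascending-bid auction: the price rises until one bidder remains; the winner pays the price at which the last rival dropped out.
Limits in order: 48,800,000 (A) > 45,950,000 (C) > 21,820,000 (D) > 11,270,000 (E) > 4,140,000 (B)
Once the price passes $45,950,000, only A is left; the hammer falls at C's limit of $45,950,000.

A wins at $45,950,000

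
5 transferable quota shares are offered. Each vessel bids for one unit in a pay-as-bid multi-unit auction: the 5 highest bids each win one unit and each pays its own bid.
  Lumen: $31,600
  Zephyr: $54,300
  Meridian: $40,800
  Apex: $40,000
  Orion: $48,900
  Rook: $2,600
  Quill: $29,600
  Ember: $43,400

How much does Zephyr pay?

Zephyr pays $54,300

Ordering the bids: 54,300 (Zephyr), 48,900 (Orion), 43,400 (Ember), 40,800 (Meridian), 40,000 (Apex), 31,600 (Lumen), 29,600 (Quill), …
Top 5: Zephyr, Orion, Ember, Meridian, Apex.
Zephyr wins → own bid $54,300.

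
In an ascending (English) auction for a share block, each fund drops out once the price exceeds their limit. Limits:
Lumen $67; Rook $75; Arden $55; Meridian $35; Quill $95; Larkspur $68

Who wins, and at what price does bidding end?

Quill wins at $75

Rule: the price rises until one bidder remains; the winner pays the price at which the last rival dropped out.
Sorting limits: 95 (Quill) > 75 (Rook) > 68 (Larkspur) > 67 (Lumen) > 55 (Arden) > 35 (Meridian)
Bidding ends when Rook exits at $75; Quill takes it.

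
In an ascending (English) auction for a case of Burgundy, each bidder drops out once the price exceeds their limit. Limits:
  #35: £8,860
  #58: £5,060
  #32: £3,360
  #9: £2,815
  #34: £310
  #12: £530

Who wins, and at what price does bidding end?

#35 wins at £5,060

Sorting limits: 8,860 (#35) > 5,060 (#58) > 3,360 (#32) > 2,815 (#9) > 530 (#12) > 310 (#34)
Once the price passes £5,060, only #35 is left; the hammer falls at #58's limit of £5,060.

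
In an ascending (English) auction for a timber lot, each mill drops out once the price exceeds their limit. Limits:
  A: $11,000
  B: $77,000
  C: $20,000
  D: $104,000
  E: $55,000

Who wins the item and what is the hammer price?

Limits ranked: 104,000 (D) > 77,000 (B) > 55,000 (E) > 20,000 (C) > 11,000 (A)
B is the last rival to drop out, at $77,000; D remains and wins at that price.

D wins at $77,000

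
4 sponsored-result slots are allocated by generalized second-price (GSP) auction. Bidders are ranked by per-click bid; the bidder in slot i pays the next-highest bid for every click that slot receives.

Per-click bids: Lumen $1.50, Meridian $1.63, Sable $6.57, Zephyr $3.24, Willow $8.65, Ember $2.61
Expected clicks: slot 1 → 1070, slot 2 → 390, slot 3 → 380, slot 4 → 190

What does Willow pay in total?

Ranked by bid: $8.65 (Willow) > $6.57 (Sable) > $3.24 (Zephyr) > $2.61 (Ember) > $1.63 (Meridian) > …
Willow holds slot 1 → pays next bid $6.57 × 1070 clicks = $7029.90.

Willow pays $7029.90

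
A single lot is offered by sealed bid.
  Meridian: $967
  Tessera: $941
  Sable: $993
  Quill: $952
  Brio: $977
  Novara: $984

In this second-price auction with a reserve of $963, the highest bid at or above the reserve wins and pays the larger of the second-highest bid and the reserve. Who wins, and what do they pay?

Sable pays $984

Second-price auction with a reserve of $963: the highest bid at or above the reserve wins and pays the larger of the second-highest bid and the reserve.
Bids ranked: 993 (Sable) > 984 (Novara) > 977 (Brio) > 967 (Meridian) > 952 (Quill) > 941 (Tessera)
Highest eligible bid: Sable at $993.
max(second-highest $984, reserve $963) = $984; the reserve does not bind.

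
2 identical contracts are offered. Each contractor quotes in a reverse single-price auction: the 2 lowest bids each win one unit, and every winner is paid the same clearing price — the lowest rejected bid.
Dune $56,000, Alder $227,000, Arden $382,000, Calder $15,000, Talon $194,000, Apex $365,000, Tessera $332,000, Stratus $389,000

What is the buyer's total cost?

Sorting: 15,000 (Calder), 56,000 (Dune), 194,000 (Talon), 227,000 (Alder), …
Winners (2 units): Calder, Dune.
Clearing price = lowest rejected bid = $194,000.
Total cost = 2 × $194,000 = $388,000.

Total cost: $388,000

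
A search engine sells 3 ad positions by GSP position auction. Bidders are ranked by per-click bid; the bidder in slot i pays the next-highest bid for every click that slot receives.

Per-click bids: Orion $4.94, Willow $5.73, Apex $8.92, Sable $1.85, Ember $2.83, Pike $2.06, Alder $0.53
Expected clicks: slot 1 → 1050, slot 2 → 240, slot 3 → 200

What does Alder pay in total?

Sorting advertisers: $8.92 (Apex) > $5.73 (Willow) > $4.94 (Orion) > $2.83 (Ember) > …
Alder ranks below slot 3 → no slot, pays nothing.

Alder pays $0.00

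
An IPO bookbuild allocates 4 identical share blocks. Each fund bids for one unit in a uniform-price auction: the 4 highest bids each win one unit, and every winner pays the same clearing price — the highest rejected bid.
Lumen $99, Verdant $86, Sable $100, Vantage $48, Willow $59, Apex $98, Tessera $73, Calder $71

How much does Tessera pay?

Tessera pays $0

Sorting: 100 (Sable), 99 (Lumen), 98 (Apex), 86 (Verdant), 73 (Tessera), 71 (Calder), …
Winners (4 units): Sable, Lumen, Apex, Verdant.
First losing bid is Tessera's $73, which sets the uniform price.
Tessera does not win → pays $0.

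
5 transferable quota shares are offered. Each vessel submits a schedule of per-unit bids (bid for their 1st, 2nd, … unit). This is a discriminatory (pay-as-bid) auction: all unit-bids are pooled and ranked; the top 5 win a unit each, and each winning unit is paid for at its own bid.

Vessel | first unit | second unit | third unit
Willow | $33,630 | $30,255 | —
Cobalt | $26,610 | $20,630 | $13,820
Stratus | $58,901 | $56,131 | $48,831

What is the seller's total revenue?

All unit-bids, highest first — top 5: 58,901 (Stratus-1), 56,131 (Stratus-2), 48,831 (Stratus-3), 33,630 (Willow-1), 30,255 (Willow-2)
Next rejected bid: $26,610 (not a price — pay-as-bid).
Each winning unit pays its own bid.
Revenue = 58,901 + 56,131 + 48,831 + 33,630 + 30,255 = $227,748.

Total revenue: $227,748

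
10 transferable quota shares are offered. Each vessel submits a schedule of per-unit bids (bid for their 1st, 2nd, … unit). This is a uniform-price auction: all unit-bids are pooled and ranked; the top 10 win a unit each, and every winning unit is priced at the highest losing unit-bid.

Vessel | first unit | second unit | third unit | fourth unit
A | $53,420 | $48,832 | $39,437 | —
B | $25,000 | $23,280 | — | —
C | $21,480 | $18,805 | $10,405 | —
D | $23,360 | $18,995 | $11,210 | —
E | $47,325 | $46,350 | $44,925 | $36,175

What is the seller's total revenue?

Total revenue: $214,800

All unit-bids, highest first — top 10: 53,420 (A-1), 48,832 (A-2), 47,325 (E-1), 46,350 (E-2), 44,925 (E-3), 39,437 (A-3), 36,175 (E-4), 25,000 (B-1), 23,360 (D-1), 23,280 (B-2)
First bid not allocated: $21,480.
Allocation: A 3, B 2, D 1, E 4. Every unit priced at $21,480.
Revenue = 10 × 21,480 = $214,800.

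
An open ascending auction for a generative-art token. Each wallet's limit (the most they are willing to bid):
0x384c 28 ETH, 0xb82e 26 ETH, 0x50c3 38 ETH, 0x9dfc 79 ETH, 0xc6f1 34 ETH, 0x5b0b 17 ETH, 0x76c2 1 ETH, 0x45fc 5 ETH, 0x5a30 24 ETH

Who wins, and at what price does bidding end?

Sorting limits: 79 (0x9dfc) > 38 (0x50c3) > 34 (0xc6f1) > 28 (0x384c) > 26 (0xb82e) > 24 (0x5a30) > …
Once the price passes 38 ETH, only 0x9dfc is left; the hammer falls at 0x50c3's limit of 38 ETH.

0x9dfc wins at 38 ETH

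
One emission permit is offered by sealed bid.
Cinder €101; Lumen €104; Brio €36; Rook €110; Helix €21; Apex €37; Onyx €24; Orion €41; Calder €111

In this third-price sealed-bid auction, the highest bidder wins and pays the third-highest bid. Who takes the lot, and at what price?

Calder pays €104

Rule: the highest bidder wins and pays the third-highest bid.
Sorting bids: 111 (Calder) > 110 (Rook) > 104 (Lumen) > 101 (Cinder) > 41 (Orion) > 37 (Apex) > …
Calder wins; payment is bid #3 in the ranking = €104.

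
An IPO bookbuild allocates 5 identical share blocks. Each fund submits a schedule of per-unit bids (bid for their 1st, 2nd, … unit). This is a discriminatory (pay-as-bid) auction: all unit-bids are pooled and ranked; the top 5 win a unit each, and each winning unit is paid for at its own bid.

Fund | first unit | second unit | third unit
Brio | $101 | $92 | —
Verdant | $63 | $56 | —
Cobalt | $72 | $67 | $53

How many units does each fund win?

Pooled unit-bids ranked (top 5): 101 (Brio-1), 92 (Brio-2), 72 (Cobalt-1), 67 (Cobalt-2), 63 (Verdant-1)
Next rejected bid: $56 (not a price — pay-as-bid).
Allocation: Brio 2, Cobalt 2, Verdant 1.

Brio 2, Cobalt 2, Verdant 1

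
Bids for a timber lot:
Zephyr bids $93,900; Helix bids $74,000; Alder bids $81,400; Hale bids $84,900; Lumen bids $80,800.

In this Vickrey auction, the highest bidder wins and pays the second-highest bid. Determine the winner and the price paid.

Rule: the highest bidder wins and pays the second-highest bid.
Bids in order: 93,900 (Zephyr) > 84,900 (Hale) > 81,400 (Alder) > 80,800 (Lumen) > 74,000 (Helix)
Second-price: Zephyr pays Hale's bid of $84,900.

Zephyr pays $84,900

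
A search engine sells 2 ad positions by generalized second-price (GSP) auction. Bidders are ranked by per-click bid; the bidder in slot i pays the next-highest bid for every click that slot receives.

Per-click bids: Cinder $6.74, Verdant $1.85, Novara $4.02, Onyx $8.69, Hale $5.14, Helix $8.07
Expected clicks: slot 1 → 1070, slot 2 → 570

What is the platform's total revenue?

Ranked by bid: $8.69 (Onyx) > $8.07 (Helix) > $6.74 (Cinder) > …
Slot 1: Onyx pays $8.07 × 1070 = $8634.90
Slot 2: Helix pays $6.74 × 570 = $3841.80
Total = $12476.70

Total revenue: $12476.70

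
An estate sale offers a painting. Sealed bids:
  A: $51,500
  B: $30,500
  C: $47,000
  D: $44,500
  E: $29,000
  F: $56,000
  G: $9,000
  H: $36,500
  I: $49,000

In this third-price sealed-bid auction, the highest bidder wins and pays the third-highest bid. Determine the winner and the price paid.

Rule: the highest bidder wins and pays the third-highest bid.
Bids ranked: 56,000 (F) > 51,500 (A) > 49,000 (I) > 47,000 (C) > 44,500 (D) > 36,500 (H) > …
F wins; payment is bid #3 in the ranking = $49,000.

F pays $49,000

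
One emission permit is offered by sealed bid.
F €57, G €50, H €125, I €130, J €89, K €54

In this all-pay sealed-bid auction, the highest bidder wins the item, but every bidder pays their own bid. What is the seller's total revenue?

All-pay sealed-bid auction: the highest bidder wins the item, but every bidder pays their own bid.
Bids ranked: 130 (I) > 125 (H) > 89 (J) > 57 (F) > 54 (K) > 50 (G)
Every bidder forfeits their bid regardless of winning.
Revenue = 57 + 50 + 125 + 130 + 89 + 54 = €505.

Total revenue: €505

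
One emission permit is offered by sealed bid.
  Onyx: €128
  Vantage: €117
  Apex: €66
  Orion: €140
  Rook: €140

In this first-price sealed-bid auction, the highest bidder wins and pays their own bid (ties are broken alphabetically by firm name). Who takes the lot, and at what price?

First-price sealed-bid auction: the highest bidder wins and pays their own bid.
Sorting bids: 140 (Orion) > 140 (Rook) > 128 (Onyx) > 117 (Vantage) > 66 (Apex)
Tie at €140 → Orion wins by tie-break.
Orion is highest → pays own bid, €140.

Orion pays €140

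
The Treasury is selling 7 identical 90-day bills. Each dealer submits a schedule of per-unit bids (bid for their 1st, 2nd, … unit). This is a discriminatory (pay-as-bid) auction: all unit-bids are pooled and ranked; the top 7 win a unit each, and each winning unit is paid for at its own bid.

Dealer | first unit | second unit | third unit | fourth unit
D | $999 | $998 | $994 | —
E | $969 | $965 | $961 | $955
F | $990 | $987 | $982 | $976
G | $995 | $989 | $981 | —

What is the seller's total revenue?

All unit-bids, highest first — top 7: 999 (D-1), 998 (D-2), 995 (G-1), 994 (D-3), 990 (F-1), 989 (G-2), 987 (F-2)
Next rejected bid: $982 (not a price — pay-as-bid).
Each winning unit pays its own bid.
Revenue = 999 + 998 + 995 + 994 + 990 + 989 + 987 = $6,952.

Total revenue: $6,952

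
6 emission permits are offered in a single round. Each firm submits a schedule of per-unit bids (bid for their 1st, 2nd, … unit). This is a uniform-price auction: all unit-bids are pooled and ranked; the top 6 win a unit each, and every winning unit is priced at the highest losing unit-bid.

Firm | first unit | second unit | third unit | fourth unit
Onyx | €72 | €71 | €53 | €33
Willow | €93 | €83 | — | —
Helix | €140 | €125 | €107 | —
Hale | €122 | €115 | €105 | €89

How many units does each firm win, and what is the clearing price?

Pooled unit-bids ranked (top 6): 140 (Helix-1), 125 (Helix-2), 122 (Hale-1), 115 (Hale-2), 107 (Helix-3), 105 (Hale-3)
Highest rejected unit-bid = €93.
Allocation: Hale 3, Helix 3.

Hale 3, Helix 3; clearing price €93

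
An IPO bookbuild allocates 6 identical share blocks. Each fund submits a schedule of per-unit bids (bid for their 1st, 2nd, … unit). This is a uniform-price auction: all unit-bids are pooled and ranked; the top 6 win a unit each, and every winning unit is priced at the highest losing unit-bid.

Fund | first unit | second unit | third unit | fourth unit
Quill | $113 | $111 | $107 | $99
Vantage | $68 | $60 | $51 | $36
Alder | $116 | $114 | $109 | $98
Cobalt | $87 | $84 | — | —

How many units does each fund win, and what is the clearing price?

Alder 3, Quill 3; clearing price $99

All unit-bids, highest first — top 6: 116 (Alder-1), 114 (Alder-2), 113 (Quill-1), 111 (Quill-2), 109 (Alder-3), 107 (Quill-3)
First bid not allocated: $99.
Allocation: Alder 3, Quill 3.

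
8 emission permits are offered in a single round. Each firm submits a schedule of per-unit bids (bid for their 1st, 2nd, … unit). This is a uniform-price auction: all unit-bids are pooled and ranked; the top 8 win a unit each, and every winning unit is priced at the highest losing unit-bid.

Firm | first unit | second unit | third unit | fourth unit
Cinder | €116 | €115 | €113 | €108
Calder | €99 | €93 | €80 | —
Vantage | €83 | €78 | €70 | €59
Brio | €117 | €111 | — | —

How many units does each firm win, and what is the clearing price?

All unit-bids, highest first — top 8: 117 (Brio-1), 116 (Cinder-1), 115 (Cinder-2), 113 (Cinder-3), 111 (Brio-2), 108 (Cinder-4), 99 (Calder-1), 93 (Calder-2)
The (k+1)-th unit-bid is €83.
Allocation: Brio 2, Calder 2, Cinder 4.

Brio 2, Calder 2, Cinder 4; clearing price €83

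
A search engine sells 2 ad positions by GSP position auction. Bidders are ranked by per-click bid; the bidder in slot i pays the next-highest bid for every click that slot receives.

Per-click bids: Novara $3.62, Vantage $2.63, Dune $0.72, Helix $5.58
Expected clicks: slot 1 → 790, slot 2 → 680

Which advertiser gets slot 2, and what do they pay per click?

Ranked by bid: $5.58 (Helix) > $3.62 (Novara) > $2.63 (Vantage) > …
Slot 2 goes to the second-ranked bidder, Novara, who pays the next bid down: $2.63/click.

Novara; $2.63 per click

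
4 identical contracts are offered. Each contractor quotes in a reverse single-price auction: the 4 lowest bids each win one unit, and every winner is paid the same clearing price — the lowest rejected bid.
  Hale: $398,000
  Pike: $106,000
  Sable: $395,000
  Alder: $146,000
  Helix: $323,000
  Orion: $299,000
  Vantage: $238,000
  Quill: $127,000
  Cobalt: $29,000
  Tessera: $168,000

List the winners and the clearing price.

Bids ranked low→high: 29,000 (Cobalt), 106,000 (Pike), 127,000 (Quill), 146,000 (Alder), 168,000 (Tessera), 238,000 (Vantage), …
The 4 lowest are Cobalt, Pike, Quill, Alder.
First losing bid is Tessera's $168,000, which sets the uniform price.

Cobalt, Pike, Quill, Alder; each is paid $168,000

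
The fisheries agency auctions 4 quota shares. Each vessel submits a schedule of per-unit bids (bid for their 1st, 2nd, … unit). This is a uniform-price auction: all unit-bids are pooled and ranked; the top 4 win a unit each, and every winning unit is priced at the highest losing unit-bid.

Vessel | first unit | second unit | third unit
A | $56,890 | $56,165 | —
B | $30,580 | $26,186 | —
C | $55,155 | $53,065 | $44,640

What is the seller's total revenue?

Total revenue: $178,560

All unit-bids, highest first — top 4: 56,890 (A-1), 56,165 (A-2), 55,155 (C-1), 53,065 (C-2)
Highest rejected unit-bid = $44,640.
Allocation: A 2, C 2. Every unit priced at $44,640.
Revenue = 4 × 44,640 = $178,560.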